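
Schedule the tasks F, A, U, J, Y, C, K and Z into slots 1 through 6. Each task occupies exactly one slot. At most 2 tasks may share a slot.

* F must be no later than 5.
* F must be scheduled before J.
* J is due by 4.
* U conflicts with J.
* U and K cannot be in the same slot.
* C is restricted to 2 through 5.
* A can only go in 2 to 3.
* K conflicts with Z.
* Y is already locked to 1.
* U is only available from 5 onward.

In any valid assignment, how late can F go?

3

F's own window allows nothing later than 5; downstream work caps F at 3.
F at 3 is achievable: F -> 3, U -> 5, Y -> 1, C -> 2, Z -> 3, J -> 4, A -> 2, K -> 1.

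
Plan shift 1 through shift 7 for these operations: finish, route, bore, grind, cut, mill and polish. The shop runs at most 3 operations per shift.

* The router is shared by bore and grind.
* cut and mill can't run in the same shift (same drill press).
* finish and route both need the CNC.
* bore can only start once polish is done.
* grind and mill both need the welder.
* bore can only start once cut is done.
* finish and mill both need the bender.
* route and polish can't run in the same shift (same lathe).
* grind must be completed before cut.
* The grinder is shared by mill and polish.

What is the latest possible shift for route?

shift 7

route at shift 7 is achievable: cut -> shift 2; grind -> shift 1; polish -> shift 1; route -> shift 7; finish -> shift 1; mill -> shift 3; bore -> shift 3.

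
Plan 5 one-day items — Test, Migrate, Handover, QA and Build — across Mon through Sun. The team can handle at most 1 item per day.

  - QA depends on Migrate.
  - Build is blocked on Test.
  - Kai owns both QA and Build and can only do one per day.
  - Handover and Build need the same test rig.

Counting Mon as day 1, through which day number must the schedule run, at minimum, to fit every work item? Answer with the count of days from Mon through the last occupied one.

The precedence chain requires at least 2 distinct days.
With at most 1 per day and 5 work items, at least 5 days are needed.
5 works (last occupied day: Fri): for example Build=Thu, Migrate=Tue, QA=Wed, Test=Mon, Handover=Fri.

5 days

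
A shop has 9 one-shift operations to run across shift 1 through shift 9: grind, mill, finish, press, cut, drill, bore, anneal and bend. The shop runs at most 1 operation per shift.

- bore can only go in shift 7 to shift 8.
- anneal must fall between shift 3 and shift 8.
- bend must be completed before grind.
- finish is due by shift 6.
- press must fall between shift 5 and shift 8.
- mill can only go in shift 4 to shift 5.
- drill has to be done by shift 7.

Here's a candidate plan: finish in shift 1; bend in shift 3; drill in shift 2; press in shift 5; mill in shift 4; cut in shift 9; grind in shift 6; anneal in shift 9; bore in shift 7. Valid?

finish is due by shift 6 — holds.
bend must be completed before grind — holds.
anneal must fall between shift 3 and shift 8 — violated.
press must fall between shift 5 and shift 8 — holds.
The shop runs at most 1 operation per shift — violated.
mill can only go in shift 4 to shift 5 — holds.
drill has to be done by shift 7 — holds.
bore can only go in shift 7 to shift 8 — holds.

Invalid. anneal must fall between shift 3 and shift 8.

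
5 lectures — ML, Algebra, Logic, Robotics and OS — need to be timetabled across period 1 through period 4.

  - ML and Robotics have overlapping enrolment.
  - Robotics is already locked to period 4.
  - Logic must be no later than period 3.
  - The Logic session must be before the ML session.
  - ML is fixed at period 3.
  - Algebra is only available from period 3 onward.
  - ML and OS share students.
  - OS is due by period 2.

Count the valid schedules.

Splitting on Algebra: it can be period 3 (4), period 4 (4). Listing each branch's schedules as (ML, Logic, Robotics, OS) by period number:
Algebra=period 3: (3,1,4,1) (3,1,4,2) (3,2,4,1) (3,2,4,2) — 4.
Algebra=period 4: (3,1,4,1) (3,1,4,2) (3,2,4,1) (3,2,4,2) — 4.
Summing: 4 + 4 = 8.

8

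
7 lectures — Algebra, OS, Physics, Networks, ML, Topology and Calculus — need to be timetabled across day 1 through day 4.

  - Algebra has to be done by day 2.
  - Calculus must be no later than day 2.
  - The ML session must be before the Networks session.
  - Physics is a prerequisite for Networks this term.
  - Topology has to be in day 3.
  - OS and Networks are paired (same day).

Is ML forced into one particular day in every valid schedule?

ML can be day 1 (e.g. Calculus=day 1, Physics=day 1, ML=day 1, Topology=day 3, OS=day 2, Networks=day 2, Algebra=day 1) or day 2 (e.g. OS -> day 3, Topology -> day 3, Algebra -> day 1, Physics -> day 1, Calculus -> day 1, ML -> day 2, Networks -> day 3).

No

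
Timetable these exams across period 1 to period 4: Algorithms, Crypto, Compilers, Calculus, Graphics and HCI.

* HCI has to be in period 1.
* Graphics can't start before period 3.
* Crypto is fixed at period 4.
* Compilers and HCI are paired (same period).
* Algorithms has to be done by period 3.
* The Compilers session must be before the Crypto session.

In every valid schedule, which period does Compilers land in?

period 1

Compilers must be in the same period as HCI, which can't be after period 1, so Compilers is at most period 1.
So Compilers is pinned to period 1.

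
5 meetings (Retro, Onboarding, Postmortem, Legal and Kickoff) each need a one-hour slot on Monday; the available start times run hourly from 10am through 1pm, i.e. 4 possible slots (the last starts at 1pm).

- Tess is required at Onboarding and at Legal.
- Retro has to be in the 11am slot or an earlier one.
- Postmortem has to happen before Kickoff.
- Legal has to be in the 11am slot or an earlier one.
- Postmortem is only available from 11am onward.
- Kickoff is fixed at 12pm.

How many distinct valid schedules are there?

12

Splitting on Retro: it can be 10am (6), 11am (6). Listing each branch's schedules as (Onboarding, Postmortem, Legal, Kickoff):
Retro=10am: (10am,11am,11am,12pm) (11am,11am,10am,12pm) (12pm,11am,10am,12pm) (12pm,11am,11am,12pm) (1pm,11am,10am,12pm) (1pm,11am,11am,12pm) — 6.
Retro=11am: (10am,11am,11am,12pm) (11am,11am,10am,12pm) (12pm,11am,10am,12pm) (12pm,11am,11am,12pm) (1pm,11am,10am,12pm) (1pm,11am,11am,12pm) — 6.
Summing: 6 + 6 = 12.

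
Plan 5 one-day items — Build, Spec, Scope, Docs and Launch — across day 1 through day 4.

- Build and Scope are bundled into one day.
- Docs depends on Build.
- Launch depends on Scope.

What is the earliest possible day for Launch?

Precedence pushes Launch to at least day 2.
Launch at day 2 is achievable: Docs -> day 2, Spec -> day 1, Launch -> day 2, Scope -> day 1, Build -> day 1.

day 2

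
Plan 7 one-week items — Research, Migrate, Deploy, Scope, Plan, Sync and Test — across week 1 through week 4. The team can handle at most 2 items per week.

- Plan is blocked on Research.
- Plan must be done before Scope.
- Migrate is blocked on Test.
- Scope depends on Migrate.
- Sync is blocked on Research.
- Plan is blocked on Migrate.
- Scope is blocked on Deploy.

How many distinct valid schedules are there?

7

Splitting on Research: it can be week 1 (4), week 2 (3). Listing each branch's schedules as (Migrate, Deploy, Scope, Plan, Sync, Test) by week number:
Research=week 1: (2,2,4,3,3,1) (2,2,4,3,4,1) (2,3,4,3,2,1) (2,3,4,3,4,1) — 4.
Research=week 2: (2,1,4,3,3,1) (2,1,4,3,4,1) (2,3,4,3,4,1) — 3.
Summing: 4 + 3 = 7.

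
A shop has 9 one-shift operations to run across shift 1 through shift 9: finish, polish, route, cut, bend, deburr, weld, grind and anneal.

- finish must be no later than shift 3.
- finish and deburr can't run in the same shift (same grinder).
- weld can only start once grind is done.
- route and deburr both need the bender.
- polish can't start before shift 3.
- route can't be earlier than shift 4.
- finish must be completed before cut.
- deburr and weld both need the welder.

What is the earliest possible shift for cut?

shift 2

Precedence pushes cut to at least shift 2.
cut at shift 2 is achievable: grind=shift 1; polish=shift 3; weld=shift 2; anneal=shift 1; cut=shift 2; bend=shift 1; deburr=shift 3; finish=shift 1; route=shift 4.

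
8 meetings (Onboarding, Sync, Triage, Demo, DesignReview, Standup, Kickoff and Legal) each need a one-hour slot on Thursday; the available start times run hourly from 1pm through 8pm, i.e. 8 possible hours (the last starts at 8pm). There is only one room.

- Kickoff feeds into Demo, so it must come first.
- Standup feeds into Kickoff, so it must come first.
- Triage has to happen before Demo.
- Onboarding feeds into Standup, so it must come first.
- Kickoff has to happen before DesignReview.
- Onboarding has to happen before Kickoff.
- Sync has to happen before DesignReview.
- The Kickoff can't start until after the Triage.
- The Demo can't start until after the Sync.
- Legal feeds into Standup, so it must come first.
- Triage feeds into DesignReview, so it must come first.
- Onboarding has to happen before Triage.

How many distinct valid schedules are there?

60

Splitting on Onboarding: it can be 1pm (30), 2pm (22), 3pm (8). Listing each branch's schedules as (Sync, Triage, Demo, DesignReview, Standup, Kickoff, Legal):
Onboarding=1pm: (2pm,3pm,7pm,8pm,5pm,6pm,4pm) (2pm,3pm,8pm,7pm,5pm,6pm,4pm) (2pm,4pm,7pm,8pm,5pm,6pm,3pm) (2pm,4pm,8pm,7pm,5pm,6pm,3pm) (2pm,5pm,7pm,8pm,4pm,6pm,3pm) (2pm,5pm,8pm,7pm,4pm,6pm,3pm) (3pm,2pm,7pm,8pm,5pm,6pm,4pm) (3pm,2pm,8pm,7pm,5pm,6pm,4pm) (3pm,4pm,7pm,8pm,5pm,6pm,2pm) (3pm,4pm,8pm,7pm,5pm,6pm,2pm) (3pm,5pm,7pm,8pm,4pm,6pm,2pm) (3pm,5pm,8pm,7pm,4pm,6pm,2pm) (4pm,2pm,7pm,8pm,5pm,6pm,3pm) (4pm,2pm,8pm,7pm,5pm,6pm,3pm) (4pm,3pm,7pm,8pm,5pm,6pm,2pm) (4pm,3pm,8pm,7pm,5pm,6pm,2pm) (4pm,5pm,7pm,8pm,3pm,6pm,2pm) (4pm,5pm,8pm,7pm,3pm,6pm,2pm) (5pm,2pm,7pm,8pm,4pm,6pm,3pm) (5pm,2pm,8pm,7pm,4pm,6pm,3pm) (5pm,3pm,7pm,8pm,4pm,6pm,2pm) (5pm,3pm,8pm,7pm,4pm,6pm,2pm) (5pm,4pm,7pm,8pm,3pm,6pm,2pm) (5pm,4pm,8pm,7pm,3pm,6pm,2pm) (6pm,2pm,7pm,8pm,4pm,5pm,3pm) (6pm,2pm,8pm,7pm,4pm,5pm,3pm) (6pm,3pm,7pm,8pm,4pm,5pm,2pm) (6pm,3pm,8pm,7pm,4pm,5pm,2pm) (6pm,4pm,7pm,8pm,3pm,5pm,2pm) (6pm,4pm,8pm,7pm,3pm,5pm,2pm) — 30.
Onboarding=2pm: (1pm,3pm,7pm,8pm,5pm,6pm,4pm) (1pm,3pm,8pm,7pm,5pm,6pm,4pm) (1pm,4pm,7pm,8pm,5pm,6pm,3pm) (1pm,4pm,8pm,7pm,5pm,6pm,3pm) (1pm,5pm,7pm,8pm,4pm,6pm,3pm) (1pm,5pm,8pm,7pm,4pm,6pm,3pm) (3pm,4pm,7pm,8pm,5pm,6pm,1pm) (3pm,4pm,8pm,7pm,5pm,6pm,1pm) (3pm,5pm,7pm,8pm,4pm,6pm,1pm) (3pm,5pm,8pm,7pm,4pm,6pm,1pm) (4pm,3pm,7pm,8pm,5pm,6pm,1pm) (4pm,3pm,8pm,7pm,5pm,6pm,1pm) (4pm,5pm,7pm,8pm,3pm,6pm,1pm) (4pm,5pm,8pm,7pm,3pm,6pm,1pm) (5pm,3pm,7pm,8pm,4pm,6pm,1pm) (5pm,3pm,8pm,7pm,4pm,6pm,1pm) (5pm,4pm,7pm,8pm,3pm,6pm,1pm) (5pm,4pm,8pm,7pm,3pm,6pm,1pm) (6pm,3pm,7pm,8pm,4pm,5pm,1pm) (6pm,3pm,8pm,7pm,4pm,5pm,1pm) (6pm,4pm,7pm,8pm,3pm,5pm,1pm) (6pm,4pm,8pm,7pm,3pm,5pm,1pm) — 22.
Onboarding=3pm: (1pm,4pm,7pm,8pm,5pm,6pm,2pm) (1pm,4pm,8pm,7pm,5pm,6pm,2pm) (1pm,5pm,7pm,8pm,4pm,6pm,2pm) (1pm,5pm,8pm,7pm,4pm,6pm,2pm) (2pm,4pm,7pm,8pm,5pm,6pm,1pm) (2pm,4pm,8pm,7pm,5pm,6pm,1pm) (2pm,5pm,7pm,8pm,4pm,6pm,1pm) (2pm,5pm,8pm,7pm,4pm,6pm,1pm) — 8.
Summing: 30 + 22 + 8 = 60.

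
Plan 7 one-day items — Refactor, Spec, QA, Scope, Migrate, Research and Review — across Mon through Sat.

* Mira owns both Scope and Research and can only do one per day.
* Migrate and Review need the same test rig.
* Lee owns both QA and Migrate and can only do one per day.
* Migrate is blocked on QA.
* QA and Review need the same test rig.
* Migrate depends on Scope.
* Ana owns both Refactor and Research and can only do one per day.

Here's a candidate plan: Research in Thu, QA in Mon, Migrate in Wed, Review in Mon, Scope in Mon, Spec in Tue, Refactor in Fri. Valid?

Ana owns both Refactor and Research and can only do one per day — holds.
Migrate and Review need the same test rig — holds.
Lee owns both QA and Migrate and can only do one per day — holds.
Mira owns both Scope and Research and can only do one per day — holds.
Migrate depends on Scope — holds.
QA and Review need the same test rig — violated.
Migrate is blocked on QA — holds.

No — it violates: QA and Review need the same test rig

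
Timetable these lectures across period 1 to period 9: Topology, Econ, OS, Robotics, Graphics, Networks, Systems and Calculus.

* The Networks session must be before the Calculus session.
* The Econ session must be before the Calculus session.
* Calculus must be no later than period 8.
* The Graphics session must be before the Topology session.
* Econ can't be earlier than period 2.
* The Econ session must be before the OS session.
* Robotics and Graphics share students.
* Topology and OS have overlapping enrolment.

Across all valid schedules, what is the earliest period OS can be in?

Precedence pushes OS to at least period 3.
OS at period 3 is achievable: Econ -> period 2; Networks -> period 1; OS -> period 3; Topology -> period 2; Robotics -> period 2; Calculus -> period 3; Graphics -> period 1; Systems -> period 1.

period 3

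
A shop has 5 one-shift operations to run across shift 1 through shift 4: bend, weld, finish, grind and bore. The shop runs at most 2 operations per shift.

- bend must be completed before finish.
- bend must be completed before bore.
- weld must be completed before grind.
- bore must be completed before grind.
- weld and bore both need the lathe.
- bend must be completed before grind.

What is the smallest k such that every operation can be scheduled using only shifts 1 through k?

The precedence chain requires at least 3 distinct shifts.
With at most 2 per shift and 5 operations, at least 3 shifts are needed.
3 works (last occupied shift: shift 3): for example bore in shift 2, grind in shift 3, weld in shift 1, finish in shift 2, bend in shift 1.

3 shifts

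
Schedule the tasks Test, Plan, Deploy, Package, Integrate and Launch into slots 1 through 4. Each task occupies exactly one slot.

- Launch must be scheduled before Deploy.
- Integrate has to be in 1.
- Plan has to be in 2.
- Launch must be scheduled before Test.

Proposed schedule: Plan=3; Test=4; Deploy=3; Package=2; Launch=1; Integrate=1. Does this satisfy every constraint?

No. Plan has to be in 2 is not satisfied.

Launch must be scheduled before Test — holds.
Launch must be scheduled before Deploy — holds.
Plan has to be in 2 — violated.
Integrate has to be in 1 — holds.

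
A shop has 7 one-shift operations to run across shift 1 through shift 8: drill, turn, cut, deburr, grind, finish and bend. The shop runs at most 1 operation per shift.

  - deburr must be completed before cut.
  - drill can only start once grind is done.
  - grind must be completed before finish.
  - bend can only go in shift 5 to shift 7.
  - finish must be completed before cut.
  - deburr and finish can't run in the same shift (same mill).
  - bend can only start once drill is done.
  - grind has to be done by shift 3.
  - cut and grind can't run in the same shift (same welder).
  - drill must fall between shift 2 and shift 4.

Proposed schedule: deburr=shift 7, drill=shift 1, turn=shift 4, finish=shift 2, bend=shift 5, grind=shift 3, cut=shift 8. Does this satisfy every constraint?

deburr and finish can't run in the same shift (same mill) — holds.
bend can only go in shift 5 to shift 7 — holds.
grind must be completed before finish — violated.
bend can only start once drill is done — holds.
The shop runs at most 1 operation per shift — holds.
deburr must be completed before cut — holds.
cut and grind can't run in the same shift (same welder) — holds.
finish must be completed before cut — holds.
drill must fall between shift 2 and shift 4 — violated.
drill can only start once grind is done — violated.
grind has to be done by shift 3 — holds.

Invalid. drill can only start once grind is done.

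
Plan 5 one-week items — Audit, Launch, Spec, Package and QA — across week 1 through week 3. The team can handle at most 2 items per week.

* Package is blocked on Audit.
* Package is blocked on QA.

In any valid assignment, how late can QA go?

week 2

Downstream work caps QA at week 2.
QA at week 2 is achievable: Launch=week 1, Package=week 3, Audit=week 1, Spec=week 2, QA=week 2.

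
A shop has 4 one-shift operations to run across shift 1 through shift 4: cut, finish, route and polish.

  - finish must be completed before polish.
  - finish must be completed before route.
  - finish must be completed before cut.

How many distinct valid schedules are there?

Splitting on cut: it can be shift 2 (9), shift 3 (13), shift 4 (14). Listing each branch's schedules as (finish, route, polish) by shift number:
cut=shift 2: (1,2,2) (1,2,3) (1,2,4) (1,3,2) (1,3,3) (1,3,4) (1,4,2) (1,4,3) (1,4,4) — 9.
cut=shift 3: (1,2,2) (1,2,3) (1,2,4) (1,3,2) (1,3,3) (1,3,4) (1,4,2) (1,4,3) (1,4,4) (2,3,3) (2,3,4) (2,4,3) (2,4,4) — 13.
cut=shift 4: (1,2,2) (1,2,3) (1,2,4) (1,3,2) (1,3,3) (1,3,4) (1,4,2) (1,4,3) (1,4,4) (2,3,3) (2,3,4) (2,4,3) (2,4,4) (3,4,4) — 14.
Summing: 9 + 13 + 14 = 36.

36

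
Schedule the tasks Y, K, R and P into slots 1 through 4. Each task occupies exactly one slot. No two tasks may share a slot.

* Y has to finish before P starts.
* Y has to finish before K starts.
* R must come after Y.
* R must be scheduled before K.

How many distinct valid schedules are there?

Enumerating: R=2, P=4, K=3, Y=1 | P in 3, K in 4, Y in 1, R in 2 | R -> 3; Y -> 1; K -> 4; P -> 2.

3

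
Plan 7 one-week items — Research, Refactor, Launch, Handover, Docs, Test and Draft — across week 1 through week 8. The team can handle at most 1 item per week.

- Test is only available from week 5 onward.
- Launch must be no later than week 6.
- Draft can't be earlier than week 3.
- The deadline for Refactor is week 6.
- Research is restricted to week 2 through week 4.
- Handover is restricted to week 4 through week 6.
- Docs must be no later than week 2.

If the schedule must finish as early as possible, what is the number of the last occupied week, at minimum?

With at most 1 per week and 7 tasks, at least 7 weeks are needed.
Test can't be placed before week 5, so the schedule must run through at least week 5.
7 works (last occupied week: week 7): for example Research in week 2; Draft in week 7; Docs in week 1; Refactor in week 3; Launch in week 6; Handover in week 4; Test in week 5.

7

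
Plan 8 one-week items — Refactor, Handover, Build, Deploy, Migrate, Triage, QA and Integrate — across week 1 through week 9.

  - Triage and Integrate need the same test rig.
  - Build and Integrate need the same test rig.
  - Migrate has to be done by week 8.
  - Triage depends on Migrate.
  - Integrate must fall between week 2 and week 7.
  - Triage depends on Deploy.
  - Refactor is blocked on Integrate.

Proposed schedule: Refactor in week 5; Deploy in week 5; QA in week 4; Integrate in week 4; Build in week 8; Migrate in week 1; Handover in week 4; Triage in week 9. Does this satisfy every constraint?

Migrate has to be done by week 8 — holds.
Triage depends on Migrate — holds.
Build and Integrate need the same test rig — holds.
Integrate must fall between week 2 and week 7 — holds.
Triage depends on Deploy — holds.
Refactor is blocked on Integrate — holds.
Triage and Integrate need the same test rig — holds.

Yes, all constraints hold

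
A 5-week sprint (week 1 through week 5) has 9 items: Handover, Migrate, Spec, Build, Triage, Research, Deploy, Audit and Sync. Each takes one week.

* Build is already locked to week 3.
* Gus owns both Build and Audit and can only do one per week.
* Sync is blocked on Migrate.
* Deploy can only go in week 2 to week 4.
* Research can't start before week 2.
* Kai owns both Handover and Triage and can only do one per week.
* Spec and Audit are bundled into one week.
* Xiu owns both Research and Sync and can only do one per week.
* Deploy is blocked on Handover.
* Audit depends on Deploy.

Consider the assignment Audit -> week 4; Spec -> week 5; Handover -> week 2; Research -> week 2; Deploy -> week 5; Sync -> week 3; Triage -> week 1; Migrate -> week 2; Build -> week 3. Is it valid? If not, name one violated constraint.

No — it violates: Audit depends on Deploy

Gus owns both Build and Audit and can only do one per week — holds.
Spec and Audit are bundled into one week — violated.
Audit depends on Deploy — violated.
Research can't start before week 2 — holds.
Deploy is blocked on Handover — holds.
Kai owns both Handover and Triage and can only do one per week — holds.
Build is already locked to week 3 — holds.
Xiu owns both Research and Sync and can only do one per week — holds.
Sync is blocked on Migrate — holds.
Deploy can only go in week 2 to week 4 — violated.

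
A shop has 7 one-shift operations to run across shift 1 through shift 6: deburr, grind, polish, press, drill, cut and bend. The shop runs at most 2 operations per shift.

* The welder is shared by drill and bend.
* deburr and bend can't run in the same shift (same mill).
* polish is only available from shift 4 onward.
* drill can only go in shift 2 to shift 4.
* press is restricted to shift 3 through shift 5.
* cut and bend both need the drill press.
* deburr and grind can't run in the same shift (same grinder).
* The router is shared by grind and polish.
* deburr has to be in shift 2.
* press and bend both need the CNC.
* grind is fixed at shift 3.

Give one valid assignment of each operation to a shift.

drill=shift 2; bend=shift 4; deburr=shift 2; press=shift 3; polish=shift 4; grind=shift 3; cut=shift 1

Checking: press(shift 3) != bend(shift 4); cut(shift 1) != bend(shift 4); drill(shift 2) != bend(shift 4); grind(shift 3) != polish(shift 4); deburr(shift 2) != grind(shift 3); deburr(shift 2) != bend(shift 4); grind=shift 3 in [shift 3,shift 3]; polish=shift 4 in [shift 4,shift 6]; deburr=shift 2 in [shift 2,shift 2]; press=shift 3 in [shift 3,shift 5]; drill=shift 2 in [shift 2,shift 4]; max 2 per shift (cap 2).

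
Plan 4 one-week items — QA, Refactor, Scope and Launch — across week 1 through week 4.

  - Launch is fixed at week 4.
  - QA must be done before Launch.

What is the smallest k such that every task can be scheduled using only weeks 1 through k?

4 weeks

The precedence chain requires at least 2 distinct weeks.
Launch can't be placed before week 4, so the schedule must run through at least week 4.
4 works (last occupied week: week 4): for example Scope=week 1; Refactor=week 1; QA=week 1; Launch=week 4.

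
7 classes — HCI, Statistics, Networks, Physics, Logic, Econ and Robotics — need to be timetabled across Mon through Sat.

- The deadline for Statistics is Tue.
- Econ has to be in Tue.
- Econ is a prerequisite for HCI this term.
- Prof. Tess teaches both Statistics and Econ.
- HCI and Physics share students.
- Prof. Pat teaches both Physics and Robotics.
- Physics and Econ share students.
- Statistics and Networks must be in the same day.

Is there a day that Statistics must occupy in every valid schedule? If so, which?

Mon

Statistics's window is Mon–Tue.
Econ is fixed at Tue, and Statistics can't share a day with Econ.
So Statistics must be Mon.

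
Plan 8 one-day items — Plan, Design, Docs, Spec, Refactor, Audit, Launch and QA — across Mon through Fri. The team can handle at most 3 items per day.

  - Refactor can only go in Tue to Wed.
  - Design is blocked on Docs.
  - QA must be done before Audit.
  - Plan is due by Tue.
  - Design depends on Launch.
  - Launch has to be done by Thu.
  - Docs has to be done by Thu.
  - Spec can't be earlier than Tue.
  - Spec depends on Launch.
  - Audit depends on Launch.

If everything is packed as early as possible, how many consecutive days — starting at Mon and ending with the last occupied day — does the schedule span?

The precedence chain requires at least 2 distinct days.
With at most 3 per day and 8 tasks, at least 3 days are needed.
3 works (last occupied day: Wed): for example Plan=Mon; Launch=Mon; QA=Tue; Audit=Wed; Spec=Tue; Design=Wed; Docs=Mon; Refactor=Tue.

3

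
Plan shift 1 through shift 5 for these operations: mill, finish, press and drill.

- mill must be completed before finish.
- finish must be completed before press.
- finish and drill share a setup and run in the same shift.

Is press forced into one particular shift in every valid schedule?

No

press can be shift 3 (e.g. finish -> shift 2; mill -> shift 1; drill -> shift 2; press -> shift 3) or shift 4 (e.g. press -> shift 4, finish -> shift 2, mill -> shift 1, drill -> shift 2).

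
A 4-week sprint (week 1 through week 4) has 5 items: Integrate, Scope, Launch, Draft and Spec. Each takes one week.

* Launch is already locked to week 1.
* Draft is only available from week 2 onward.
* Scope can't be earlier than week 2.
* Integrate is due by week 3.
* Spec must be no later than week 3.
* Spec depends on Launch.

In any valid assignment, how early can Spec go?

Precedence pushes Spec to at least week 2; Spec's own window allows nothing later than week 3.
Spec at week 2 is achievable: Integrate=week 1, Launch=week 1, Spec=week 2, Scope=week 2, Draft=week 2.

week 2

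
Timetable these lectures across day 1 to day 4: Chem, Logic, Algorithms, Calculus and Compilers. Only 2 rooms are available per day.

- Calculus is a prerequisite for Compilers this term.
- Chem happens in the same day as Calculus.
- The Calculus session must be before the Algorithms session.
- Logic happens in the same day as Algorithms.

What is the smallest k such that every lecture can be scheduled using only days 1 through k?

The precedence chain requires at least 2 distinct days.
With at most 2 per day and 5 lectures, at least 3 days are needed.
3 works (last occupied day: day 3): for example Compilers in day 3; Algorithms in day 2; Logic in day 2; Chem in day 1; Calculus in day 1.

3 days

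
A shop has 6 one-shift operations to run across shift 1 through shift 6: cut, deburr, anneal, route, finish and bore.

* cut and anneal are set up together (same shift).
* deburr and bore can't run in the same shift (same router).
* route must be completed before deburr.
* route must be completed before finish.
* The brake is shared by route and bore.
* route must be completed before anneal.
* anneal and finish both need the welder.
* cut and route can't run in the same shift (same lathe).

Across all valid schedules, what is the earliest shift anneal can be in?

Precedence pushes anneal to at least shift 2.
anneal at shift 2 is achievable: bore=shift 3, cut=shift 2, deburr=shift 2, finish=shift 3, anneal=shift 2, route=shift 1.

shift 2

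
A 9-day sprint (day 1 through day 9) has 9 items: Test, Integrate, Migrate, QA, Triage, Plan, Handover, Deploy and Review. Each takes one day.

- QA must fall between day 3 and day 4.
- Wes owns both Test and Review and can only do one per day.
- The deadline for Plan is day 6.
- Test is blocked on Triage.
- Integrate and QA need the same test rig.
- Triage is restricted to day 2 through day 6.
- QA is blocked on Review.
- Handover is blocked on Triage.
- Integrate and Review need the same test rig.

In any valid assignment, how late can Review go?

Downstream work caps Review at day 3.
Review at day 3 is achievable: Review in day 3, Migrate in day 1, QA in day 4, Test in day 4, Handover in day 3, Plan in day 1, Integrate in day 1, Triage in day 2, Deploy in day 1.

day 3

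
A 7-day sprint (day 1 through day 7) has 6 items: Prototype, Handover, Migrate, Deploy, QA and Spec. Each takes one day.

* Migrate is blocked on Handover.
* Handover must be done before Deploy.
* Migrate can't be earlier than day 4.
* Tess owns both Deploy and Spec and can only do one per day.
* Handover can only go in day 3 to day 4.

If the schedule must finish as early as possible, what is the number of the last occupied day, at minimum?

4

The precedence chain requires at least 2 distinct days.
Migrate can't be placed before day 4, so the schedule must run through at least day 4.
4 works (last occupied day: day 4): for example Handover=day 3; Migrate=day 4; Deploy=day 4; Spec=day 1; Prototype=day 1; QA=day 1.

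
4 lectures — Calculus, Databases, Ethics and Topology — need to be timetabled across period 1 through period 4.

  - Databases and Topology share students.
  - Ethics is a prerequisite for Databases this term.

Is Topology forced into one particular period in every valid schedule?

No

Topology can be period 1 (e.g. Ethics -> period 1, Topology -> period 1, Calculus -> period 1, Databases -> period 2) or period 2 (e.g. Calculus -> period 1; Databases -> period 3; Ethics -> period 1; Topology -> period 2).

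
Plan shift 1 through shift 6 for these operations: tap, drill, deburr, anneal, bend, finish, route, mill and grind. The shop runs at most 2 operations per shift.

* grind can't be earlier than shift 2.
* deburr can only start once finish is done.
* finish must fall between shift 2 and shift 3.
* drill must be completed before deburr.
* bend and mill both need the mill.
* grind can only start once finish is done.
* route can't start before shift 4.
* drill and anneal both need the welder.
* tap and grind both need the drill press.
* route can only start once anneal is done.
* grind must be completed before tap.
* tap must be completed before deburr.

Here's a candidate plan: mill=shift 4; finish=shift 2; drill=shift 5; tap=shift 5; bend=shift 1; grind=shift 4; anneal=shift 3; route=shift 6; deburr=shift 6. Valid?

Valid

grind can only start once finish is done — holds.
grind must be completed before tap — holds.
The shop runs at most 2 operations per shift — holds.
route can't start before shift 4 — holds.
drill must be completed before deburr — holds.
tap and grind both need the drill press — holds.
deburr can only start once finish is done — holds.
tap must be completed before deburr — holds.
finish must fall between shift 2 and shift 3 — holds.
grind can't be earlier than shift 2 — holds.
drill and anneal both need the welder — holds.
bend and mill both need the mill — holds.
route can only start once anneal is done — holds.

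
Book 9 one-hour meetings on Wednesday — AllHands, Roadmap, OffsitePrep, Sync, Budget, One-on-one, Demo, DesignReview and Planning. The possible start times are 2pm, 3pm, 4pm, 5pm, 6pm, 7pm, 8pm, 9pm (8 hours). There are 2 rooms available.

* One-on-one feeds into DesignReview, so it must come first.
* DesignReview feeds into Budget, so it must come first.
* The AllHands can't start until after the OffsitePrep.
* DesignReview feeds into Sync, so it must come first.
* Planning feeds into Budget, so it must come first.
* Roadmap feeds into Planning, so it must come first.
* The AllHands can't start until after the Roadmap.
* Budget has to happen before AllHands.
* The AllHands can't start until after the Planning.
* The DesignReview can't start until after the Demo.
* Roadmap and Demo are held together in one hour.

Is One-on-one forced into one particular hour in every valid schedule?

No

One-on-one can be 2pm (e.g. Sync=5pm; Roadmap=3pm; AllHands=6pm; One-on-one=2pm; DesignReview=4pm; Demo=3pm; Planning=4pm; OffsitePrep=2pm; Budget=5pm) or 3pm (e.g. Budget -> 5pm, Planning -> 3pm, DesignReview -> 4pm, AllHands -> 6pm, One-on-one -> 3pm, OffsitePrep -> 4pm, Sync -> 5pm, Roadmap -> 2pm, Demo -> 2pm).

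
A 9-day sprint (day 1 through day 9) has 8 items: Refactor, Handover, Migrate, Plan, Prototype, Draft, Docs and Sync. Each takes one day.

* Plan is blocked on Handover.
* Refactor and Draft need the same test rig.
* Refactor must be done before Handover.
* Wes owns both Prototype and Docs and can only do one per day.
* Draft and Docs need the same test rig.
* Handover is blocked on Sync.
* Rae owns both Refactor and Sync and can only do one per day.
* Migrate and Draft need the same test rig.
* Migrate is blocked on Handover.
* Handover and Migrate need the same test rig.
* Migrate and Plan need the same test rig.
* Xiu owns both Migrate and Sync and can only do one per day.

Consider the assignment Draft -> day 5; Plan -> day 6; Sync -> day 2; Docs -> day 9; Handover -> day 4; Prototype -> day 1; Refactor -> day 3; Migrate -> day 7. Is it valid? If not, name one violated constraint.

Valid

Migrate is blocked on Handover — holds.
Draft and Docs need the same test rig — holds.
Migrate and Plan need the same test rig — holds.
Plan is blocked on Handover — holds.
Migrate and Draft need the same test rig — holds.
Handover is blocked on Sync — holds.
Rae owns both Refactor and Sync and can only do one per day — holds.
Refactor must be done before Handover — holds.
Handover and Migrate need the same test rig — holds.
Refactor and Draft need the same test rig — holds.
Wes owns both Prototype and Docs and can only do one per day — holds.
Xiu owns both Migrate and Sync and can only do one per day — holds.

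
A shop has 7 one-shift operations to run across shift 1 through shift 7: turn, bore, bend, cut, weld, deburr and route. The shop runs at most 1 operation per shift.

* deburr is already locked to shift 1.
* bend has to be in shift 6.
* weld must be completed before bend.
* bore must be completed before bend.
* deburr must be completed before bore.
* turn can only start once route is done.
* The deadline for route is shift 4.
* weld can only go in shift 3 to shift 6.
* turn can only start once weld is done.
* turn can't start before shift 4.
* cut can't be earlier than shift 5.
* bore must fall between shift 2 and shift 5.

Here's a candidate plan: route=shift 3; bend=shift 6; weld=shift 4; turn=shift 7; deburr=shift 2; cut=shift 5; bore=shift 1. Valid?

bore must be completed before bend — holds.
cut can't be earlier than shift 5 — holds.
turn can't start before shift 4 — holds.
weld must be completed before bend — holds.
deburr must be completed before bore — violated.
The shop runs at most 1 operation per shift — holds.
bore must fall between shift 2 and shift 5 — violated.
deburr is already locked to shift 1 — violated.
weld can only go in shift 3 to shift 6 — holds.
turn can only start once route is done — holds.
turn can only start once weld is done — holds.
The deadline for route is shift 4 — holds.
bend has to be in shift 6 — holds.

Invalid. deburr must be completed before bore.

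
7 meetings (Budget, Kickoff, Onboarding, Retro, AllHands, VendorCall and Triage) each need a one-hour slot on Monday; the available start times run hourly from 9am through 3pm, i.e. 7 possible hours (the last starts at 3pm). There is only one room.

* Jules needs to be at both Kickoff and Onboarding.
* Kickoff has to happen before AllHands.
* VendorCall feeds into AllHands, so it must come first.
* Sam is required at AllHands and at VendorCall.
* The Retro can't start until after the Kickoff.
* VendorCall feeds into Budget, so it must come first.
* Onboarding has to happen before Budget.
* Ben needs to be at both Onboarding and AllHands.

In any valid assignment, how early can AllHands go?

11am

Precedence pushes AllHands to at least 10am.
AllHands at 11am is achievable: VendorCall=10am, Onboarding=12pm, Budget=1pm, AllHands=11am, Retro=2pm, Kickoff=9am, Triage=3pm.
Nothing earlier works — the conflict and capacity constraints rule out every hour before 11am.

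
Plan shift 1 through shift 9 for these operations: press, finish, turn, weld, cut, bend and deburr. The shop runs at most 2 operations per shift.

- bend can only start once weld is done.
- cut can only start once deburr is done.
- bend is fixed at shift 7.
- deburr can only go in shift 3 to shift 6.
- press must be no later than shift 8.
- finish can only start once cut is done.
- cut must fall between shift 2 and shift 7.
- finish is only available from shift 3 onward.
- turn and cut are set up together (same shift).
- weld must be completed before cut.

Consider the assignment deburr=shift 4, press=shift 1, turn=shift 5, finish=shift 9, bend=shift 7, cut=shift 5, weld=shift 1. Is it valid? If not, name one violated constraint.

Yes, all constraints hold

press must be no later than shift 8 — holds.
turn and cut are set up together (same shift) — holds.
The shop runs at most 2 operations per shift — holds.
weld must be completed before cut — holds.
bend is fixed at shift 7 — holds.
cut must fall between shift 2 and shift 7 — holds.
finish is only available from shift 3 onward — holds.
bend can only start once weld is done — holds.
deburr can only go in shift 3 to shift 6 — holds.
finish can only start once cut is done — holds.
cut can only start once deburr is done — holds.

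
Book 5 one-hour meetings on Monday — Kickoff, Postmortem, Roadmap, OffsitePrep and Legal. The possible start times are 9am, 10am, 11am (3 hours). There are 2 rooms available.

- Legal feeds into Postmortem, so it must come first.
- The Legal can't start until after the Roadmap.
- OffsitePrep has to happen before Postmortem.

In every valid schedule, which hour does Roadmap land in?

Downstream work caps Roadmap at 9am.
So Roadmap is pinned to 9am.

9am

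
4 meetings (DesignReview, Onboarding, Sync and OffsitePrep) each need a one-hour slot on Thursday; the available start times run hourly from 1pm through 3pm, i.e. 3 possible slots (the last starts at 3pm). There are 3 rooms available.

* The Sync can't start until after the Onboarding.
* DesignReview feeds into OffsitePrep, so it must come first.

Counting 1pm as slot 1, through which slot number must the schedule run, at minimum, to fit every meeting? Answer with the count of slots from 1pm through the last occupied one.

2 slots

The precedence chain requires at least 2 distinct slots.
With at most 3 per slot and 4 meetings, at least 2 slots are needed.
2 works (last occupied slot: 2pm): for example DesignReview in 1pm; Sync in 2pm; Onboarding in 1pm; OffsitePrep in 2pm.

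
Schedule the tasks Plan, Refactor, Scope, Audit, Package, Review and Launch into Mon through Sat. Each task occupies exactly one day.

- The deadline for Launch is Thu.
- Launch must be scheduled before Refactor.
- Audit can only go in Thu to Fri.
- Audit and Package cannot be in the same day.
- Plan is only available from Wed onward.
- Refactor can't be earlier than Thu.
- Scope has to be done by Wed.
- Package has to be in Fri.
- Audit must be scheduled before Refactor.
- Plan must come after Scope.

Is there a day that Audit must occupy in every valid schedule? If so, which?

Thu

Audit's window is Thu–Fri.
Package is fixed at Fri, and Audit can't share a day with Package.
So Audit must be Thu.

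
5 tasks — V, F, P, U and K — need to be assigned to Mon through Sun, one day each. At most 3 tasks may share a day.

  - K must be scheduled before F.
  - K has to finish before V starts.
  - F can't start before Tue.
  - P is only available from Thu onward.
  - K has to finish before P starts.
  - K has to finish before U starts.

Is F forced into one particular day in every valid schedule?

No

F can be Tue (e.g. F=Tue; V=Tue; K=Mon; U=Tue; P=Thu) or Wed (e.g. V=Tue; F=Wed; K=Mon; U=Tue; P=Thu).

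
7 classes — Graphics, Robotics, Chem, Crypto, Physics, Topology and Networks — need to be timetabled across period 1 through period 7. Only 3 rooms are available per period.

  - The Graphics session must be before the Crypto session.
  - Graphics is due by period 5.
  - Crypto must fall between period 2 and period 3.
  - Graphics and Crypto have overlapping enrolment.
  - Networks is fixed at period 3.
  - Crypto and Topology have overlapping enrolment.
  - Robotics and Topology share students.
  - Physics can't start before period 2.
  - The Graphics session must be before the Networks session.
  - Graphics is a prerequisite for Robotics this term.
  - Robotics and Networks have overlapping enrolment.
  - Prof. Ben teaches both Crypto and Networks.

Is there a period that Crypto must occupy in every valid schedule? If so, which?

period 2

Crypto's window is period 2–period 3.
Networks is fixed at period 3, and Crypto can't share a period with Networks.
So Crypto must be period 2.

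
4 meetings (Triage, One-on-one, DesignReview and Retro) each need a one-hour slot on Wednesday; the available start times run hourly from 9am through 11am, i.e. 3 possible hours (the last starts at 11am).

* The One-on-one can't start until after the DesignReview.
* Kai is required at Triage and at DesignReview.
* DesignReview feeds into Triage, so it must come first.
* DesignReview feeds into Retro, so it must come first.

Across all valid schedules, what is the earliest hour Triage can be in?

Precedence pushes Triage to at least 10am.
Triage at 10am is achievable: One-on-one -> 10am; Triage -> 10am; Retro -> 10am; DesignReview -> 9am.

10am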